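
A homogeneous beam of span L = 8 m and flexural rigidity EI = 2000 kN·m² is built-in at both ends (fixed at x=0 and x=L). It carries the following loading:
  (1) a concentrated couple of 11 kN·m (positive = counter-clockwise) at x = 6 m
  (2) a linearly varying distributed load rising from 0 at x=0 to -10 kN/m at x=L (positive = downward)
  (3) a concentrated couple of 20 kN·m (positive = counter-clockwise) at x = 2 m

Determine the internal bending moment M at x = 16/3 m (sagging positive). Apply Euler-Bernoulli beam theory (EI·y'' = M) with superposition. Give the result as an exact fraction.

Load 1 — applied couple M₀=11 kN·m at a=6 m (b=L-a=2):
  M_1 = R_Ax - M_A  [x≤a] with R_A=99/64, M_A=55/16 = (99/64)·(16/3) - (55/16) = 77/16 kN·m
Load 2 — triangular load w₀=-10 kN/m (0→w₀ over full span):
  M_2 = 3w₀Lx/20 - w₀L²/30 - w₀x³/(6L) = 3·(-10)·8·(16/3)/20 - (-10)·8²/30 - (-10)·(16/3)³/(6·8) = -896/81 kN·m
Load 3 — applied couple M₀=20 kN·m at a=2 m (b=L-a=6):
  M_3 = R_Ax - M_A - M₀  [x>a] with R_A=45/16, M_A=-15/4 = (45/16)·(16/3) - (-15/4) - 20 = -5/4 kN·m
Superposition: M = Σ M_i = -9719/1296 kN·m ≈ -7.499228 kN·m

M(16/3) = -9719/1296 kN·m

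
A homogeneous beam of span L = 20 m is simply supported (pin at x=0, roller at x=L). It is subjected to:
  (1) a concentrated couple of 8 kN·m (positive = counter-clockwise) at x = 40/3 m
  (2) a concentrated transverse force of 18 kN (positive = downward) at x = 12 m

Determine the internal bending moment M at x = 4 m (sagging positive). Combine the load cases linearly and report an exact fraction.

Load 1 — applied couple M₀=8 kN·m at a=40/3 m (b=L-a=20/3):
  M_1 = M₀x/L  [x≤a] = 8·4/20 = 8/5 kN·m
Load 2 — point force P=18 kN at a=12 m (b=L-a=8):
  M_2 = Pbx/L  [x≤a] = 18·8·4/20 = 144/5 kN·m
Superposition: M = Σ M_i = 152/5 kN·m ≈ 30.400000 kN·m

M(4) = 152/5 kN·m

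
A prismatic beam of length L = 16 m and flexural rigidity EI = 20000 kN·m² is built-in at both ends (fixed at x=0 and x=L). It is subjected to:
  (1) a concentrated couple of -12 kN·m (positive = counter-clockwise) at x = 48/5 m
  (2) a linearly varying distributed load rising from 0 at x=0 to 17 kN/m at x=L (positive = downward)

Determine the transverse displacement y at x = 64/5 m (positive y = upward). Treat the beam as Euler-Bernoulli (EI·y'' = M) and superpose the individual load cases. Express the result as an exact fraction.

Load 1 — applied couple M₀=-12 kN·m at a=48/5 m (b=L-a=32/5):
  y_1 = (R_Ax³/6 - M_Ax²/2 - M₀(x-a)²/2)/EI  [x>a] with R_A=-27/25, M_A=-96/25 = ((-27/25)·(64/5)³/6 - (-96/25)·(64/5)²/2 - (-12)·((64/5)-(48/5))²/2)/20000 = -144/1953125 m
Load 2 — triangular load w₀=17 kN/m (0→w₀ over full span):
  y_2 = -w₀x²(L-x)²(x+2L)/(120LEI) = -17·(64/5)²·(16-(64/5))²·((64/5)+2·16)/(120·16·20000) = -974848/29296875 m
Superposition: y = Σ y_i = -977008/29296875 m ≈ -0.033349 m

y(64/5) = -977008/29296875 m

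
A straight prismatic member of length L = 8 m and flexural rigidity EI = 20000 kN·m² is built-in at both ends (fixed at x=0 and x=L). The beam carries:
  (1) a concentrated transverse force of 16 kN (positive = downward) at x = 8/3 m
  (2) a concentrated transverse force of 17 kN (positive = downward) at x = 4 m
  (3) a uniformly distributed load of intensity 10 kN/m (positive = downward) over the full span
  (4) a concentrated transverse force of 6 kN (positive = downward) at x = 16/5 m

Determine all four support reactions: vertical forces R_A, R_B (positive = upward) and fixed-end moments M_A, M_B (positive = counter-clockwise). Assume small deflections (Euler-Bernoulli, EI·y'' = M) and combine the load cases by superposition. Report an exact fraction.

Load 1 — point force P=16 kN at a=8/3 m (b=L-a=16/3):
  R_A = Pb²(3a+b)/L³ = 16·(16/3)²·(3·(8/3)+(16/3))/8³ = 320/27 kN
  M_A = Pab²/L² = 16·(8/3)·(16/3)²/8² = 512/27 kN·m
  R_B = Pa²(a+3b)/L³ = 16·(8/3)²·((8/3)+3·(16/3))/8³ = 112/27 kN
  M_B = -Pa²b/L² = -16·(8/3)²·(16/3)/8² = -256/27 kN·m
Load 2 — point force P=17 kN at a=4 m (b=L-a=4):
  R_A = Pb²(3a+b)/L³ = 17·4²·(3·4+4)/8³ = 17/2 kN
  M_A = Pab²/L² = 17·4·4²/8² = 17 kN·m
  R_B = Pa²(a+3b)/L³ = 17·4²·(4+3·4)/8³ = 17/2 kN
  M_B = -Pa²b/L² = -17·4²·4/8² = -17 kN·m
Load 3 — uniform load w=10 kN/m over full span:
  R_A = wL/2 = 10·8/2 = 40 kN
  M_A = wL²/12 = 10·8²/12 = 160/3 kN·m
  R_B = wL/2 = 10·8/2 = 40 kN
  M_B = -wL²/12 = -10·8²/12 = -160/3 kN·m
Load 4 — point force P=6 kN at a=16/5 m (b=L-a=24/5):
  R_A = Pb²(3a+b)/L³ = 6·(24/5)²·(3·(16/5)+(24/5))/8³ = 486/125 kN
  M_A = Pab²/L² = 6·(16/5)·(24/5)²/8² = 864/125 kN·m
  R_B = Pa²(a+3b)/L³ = 6·(16/5)²·((16/5)+3·(24/5))/8³ = 264/125 kN
  M_B = -Pa²b/L² = -6·(16/5)²·(24/5)/8² = -576/125 kN·m
Superposition: R_A = 433619/6750 kN, M_A = 324703/3375 kN·m, R_B = 369631/6750 kN, M_B = -284927/3375 kN·m

R_A = 433619/6750 kN, M_A = 324703/3375 kN·m, R_B = 369631/6750 kN, M_B = -284927/3375 kN·m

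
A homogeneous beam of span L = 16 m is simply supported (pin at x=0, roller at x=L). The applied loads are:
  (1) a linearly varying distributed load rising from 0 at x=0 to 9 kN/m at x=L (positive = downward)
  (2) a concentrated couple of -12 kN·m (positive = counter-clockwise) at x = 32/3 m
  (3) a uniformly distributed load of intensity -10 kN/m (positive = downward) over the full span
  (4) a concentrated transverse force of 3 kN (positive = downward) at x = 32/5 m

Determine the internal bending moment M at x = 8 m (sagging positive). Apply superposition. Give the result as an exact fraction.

Load 1 — triangular load w₀=9 kN/m (0→w₀ over full span):
  M_1 = w₀Lx/6 - w₀x³/(6L) = 9·16·8/6 - 9·8³/(6·16) = 144 kN·m
Load 2 — applied couple M₀=-12 kN·m at a=32/3 m (b=L-a=16/3):
  M_2 = M₀x/L  [x≤a] = (-12)·8/16 = -6 kN·m
Load 3 — uniform load w=-10 kN/m over full span:
  M_3 = wx(L-x)/2 = (-10)·8·(16-8)/2 = -320 kN·m
Load 4 — point force P=3 kN at a=32/5 m (b=L-a=48/5):
  M_4 = Pa(L-x)/L  [x>a] = 3·(32/5)·(16-8)/16 = 48/5 kN·m
Superposition: M = Σ M_i = -862/5 kN·m ≈ -172.400000 kN·m

M(8) = -862/5 kN·m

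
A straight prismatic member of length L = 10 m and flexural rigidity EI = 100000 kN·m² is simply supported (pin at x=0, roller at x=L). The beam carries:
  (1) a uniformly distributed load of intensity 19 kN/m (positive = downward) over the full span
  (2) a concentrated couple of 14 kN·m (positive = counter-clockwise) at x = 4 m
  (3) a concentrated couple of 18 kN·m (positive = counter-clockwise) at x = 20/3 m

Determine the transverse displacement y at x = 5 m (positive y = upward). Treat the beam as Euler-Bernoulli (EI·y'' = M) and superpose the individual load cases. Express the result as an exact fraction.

y(5) = -60119/2400000 m

Load 1 — uniform load w=19 kN/m over full span:
  y_1 = -wx(L³-2Lx²+x³)/(24EI) = -19·5·(10³-2·10·5²+5³)/(24·100000) = -19/768 m
Load 2 — applied couple M₀=14 kN·m at a=4 m (b=L-a=6):
  y_2 = (M₀x³/(6L)-M₀(x-a)²/2+C₁x)/EI  [x>a] with C₁=M₀(3b²-L²)/(6L)=28/15 = (14·5³/(6·10)-14·(5-4)²/2+(28/15)·5)/100000 = 63/200000 m
Load 3 — applied couple M₀=18 kN·m at a=20/3 m (b=L-a=10/3):
  y_3 = (M₀x³/(6L)+C₁x)/EI  [x≤a] with C₁=M₀(3b²-L²)/(6L)=-20 = (18·5³/(6·10)+(-20)·5)/100000 = -1/1600 m
Superposition: y = Σ y_i = -60119/2400000 m ≈ -0.025050 m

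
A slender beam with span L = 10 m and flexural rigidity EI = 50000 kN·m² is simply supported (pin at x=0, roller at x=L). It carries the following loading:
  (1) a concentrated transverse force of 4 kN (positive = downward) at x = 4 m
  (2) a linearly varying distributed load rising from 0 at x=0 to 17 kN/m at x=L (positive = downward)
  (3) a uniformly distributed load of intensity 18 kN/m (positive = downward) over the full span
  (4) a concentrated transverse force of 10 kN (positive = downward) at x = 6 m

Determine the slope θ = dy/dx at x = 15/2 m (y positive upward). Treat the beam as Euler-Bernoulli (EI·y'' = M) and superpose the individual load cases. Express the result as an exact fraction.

Load 1 — point force P=4 kN at a=4 m (b=L-a=6):
  θ_1 = -Pa(2L²-6Lx+3x²+a²)/(6LEI)  [x>a] = -4·4·(2·10²-6·10·(15/2)+3·(15/2)²+4²)/(6·10·50000) = 87/250000 rad
Load 2 — triangular load w₀=17 kN/m (0→w₀ over full span):
  θ_2 = -w₀(7L⁴-30L²x²+15x⁴)/(360LEI) = -17·(7·10⁴-30·10²·(15/2)²+15·(15/2)⁴)/(360·10·50000) = 22321/4608000 rad
Load 3 — uniform load w=18 kN/m over full span:
  θ_3 = -w(L³-6Lx²+4x³)/(24EI) = -18·(10³-6·10·(15/2)²+4·(15/2)³)/(24·50000) = 33/3200 rad
Load 4 — point force P=10 kN at a=6 m (b=L-a=4):
  θ_4 = -Pa(2L²-6Lx+3x²+a²)/(6LEI)  [x>a] = -10·6·(2·10²-6·10·(15/2)+3·(15/2)²+6²)/(6·10·50000) = 181/200000 rad
Superposition: θ = Σ θ_i = 9451853/576000000 rad ≈ 0.016409 rad

θ(15/2) = 9451853/576000000 rad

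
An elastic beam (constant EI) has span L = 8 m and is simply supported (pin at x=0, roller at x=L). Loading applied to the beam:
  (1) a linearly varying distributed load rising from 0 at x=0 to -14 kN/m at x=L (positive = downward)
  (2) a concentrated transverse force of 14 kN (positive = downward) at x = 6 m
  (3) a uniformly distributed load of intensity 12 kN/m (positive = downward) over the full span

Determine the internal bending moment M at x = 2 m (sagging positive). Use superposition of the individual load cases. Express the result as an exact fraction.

M(2) = 44 kN·m

Load 1 — triangular load w₀=-14 kN/m (0→w₀ over full span):
  M_1 = w₀Lx/6 - w₀x³/(6L) = (-14)·8·2/6 - (-14)·2³/(6·8) = -35 kN·m
Load 2 — point force P=14 kN at a=6 m (b=L-a=2):
  M_2 = Pbx/L  [x≤a] = 14·2·2/8 = 7 kN·m
Load 3 — uniform load w=12 kN/m over full span:
  M_3 = wx(L-x)/2 = 12·2·(8-2)/2 = 72 kN·m
Superposition: M = Σ M_i = 44 kN·m ≈ 44.000000 kN·m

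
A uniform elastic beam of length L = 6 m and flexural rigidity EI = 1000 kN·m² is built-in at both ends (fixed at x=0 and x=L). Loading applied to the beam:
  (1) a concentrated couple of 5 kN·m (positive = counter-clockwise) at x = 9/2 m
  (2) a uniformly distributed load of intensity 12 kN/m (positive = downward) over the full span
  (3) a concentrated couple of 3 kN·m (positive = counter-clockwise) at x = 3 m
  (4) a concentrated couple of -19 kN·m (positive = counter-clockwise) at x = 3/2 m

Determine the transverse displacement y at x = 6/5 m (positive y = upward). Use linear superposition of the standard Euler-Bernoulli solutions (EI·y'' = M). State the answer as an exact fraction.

y(6/5) = -53397/2500000 m

Load 1 — applied couple M₀=5 kN·m at a=9/2 m (b=L-a=3/2):
  y_1 = (R_Ax³/6 - M_Ax²/2)/EI  [x≤a] with R_A=15/16, M_A=25/16 = ((15/16)·(6/5)³/6 - (25/16)·(6/5)²/2)/1000 = -171/200000 m
Load 2 — uniform load w=12 kN/m over full span:
  y_2 = -wx²(L-x)²/(24EI) = -12·(6/5)²·(6-(6/5))²/(24·1000) = -1296/78125 m
Load 3 — applied couple M₀=3 kN·m at a=3 m (b=L-a=3):
  y_3 = (R_Ax³/6 - M_Ax²/2)/EI  [x≤a] with R_A=3/4, M_A=3/4 = ((3/4)·(6/5)³/6 - (3/4)·(6/5)²/2)/1000 = -81/250000 m
Load 4 — applied couple M₀=-19 kN·m at a=3/2 m (b=L-a=9/2):
  y_4 = (R_Ax³/6 - M_Ax²/2)/EI  [x≤a] with R_A=-57/16, M_A=57/16 = ((-57/16)·(6/5)³/6 - (57/16)·(6/5)²/2)/1000 = -3591/1000000 m
Superposition: y = Σ y_i = -53397/2500000 m ≈ -0.021359 m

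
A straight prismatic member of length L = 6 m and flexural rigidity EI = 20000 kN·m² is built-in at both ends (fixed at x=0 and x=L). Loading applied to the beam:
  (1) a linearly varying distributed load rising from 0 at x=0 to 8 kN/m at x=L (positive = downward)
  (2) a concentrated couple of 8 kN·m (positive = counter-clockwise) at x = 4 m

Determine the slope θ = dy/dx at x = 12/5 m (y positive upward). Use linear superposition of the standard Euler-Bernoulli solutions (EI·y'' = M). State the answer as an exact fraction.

Load 1 — triangular load w₀=8 kN/m (0→w₀ over full span):
  θ_1 = -w₀(2x(L-x)(L-2x)(x+2L)+x²(L-x)²)/(120LEI) = -8·(2·(12/5)·(6-(12/5))·(6-2·(12/5))·((12/5)+2·6)+(12/5)²·(6-(12/5))²)/(120·6·20000) = -81/390625 rad
Load 2 — applied couple M₀=8 kN·m at a=4 m (b=L-a=2):
  θ_2 = (R_Ax²/2 - M_Ax)/EI  [x≤a] with R_A=16/9, M_A=8/3 = ((16/9)·(12/5)²/2 - (8/3)·(12/5))/20000 = -1/15625 rad
Superposition: θ = Σ θ_i = -106/390625 rad ≈ -0.000271 rad

θ(12/5) = -106/390625 rad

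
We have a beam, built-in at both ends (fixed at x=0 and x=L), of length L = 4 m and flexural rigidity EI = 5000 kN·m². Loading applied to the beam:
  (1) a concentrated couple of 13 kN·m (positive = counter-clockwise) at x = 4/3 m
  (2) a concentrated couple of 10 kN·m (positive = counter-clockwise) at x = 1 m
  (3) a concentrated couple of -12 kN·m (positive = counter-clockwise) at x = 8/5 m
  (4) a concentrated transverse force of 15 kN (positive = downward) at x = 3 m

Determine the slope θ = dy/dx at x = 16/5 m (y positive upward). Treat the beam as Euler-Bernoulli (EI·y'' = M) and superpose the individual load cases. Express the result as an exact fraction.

θ(16/5) = 887/6250000 rad

Load 1 — applied couple M₀=13 kN·m at a=4/3 m (b=L-a=8/3):
  θ_1 = (R_Ax²/2 - M_Ax - M₀(x-a))/EI  [x>a] with R_A=13/3, M_A=0 = ((13/3)·(16/5)²/2 - 0·(16/5) - 13·((16/5)-(4/3)))/5000 = -13/31250 rad
Load 2 — applied couple M₀=10 kN·m at a=1 m (b=L-a=3):
  θ_2 = (R_Ax²/2 - M_Ax - M₀(x-a))/EI  [x>a] with R_A=45/16, M_A=-15/8 = ((45/16)·(16/5)²/2 - (-15/8)·(16/5) - 10·((16/5)-1))/5000 = -1/3125 rad
Load 3 — applied couple M₀=-12 kN·m at a=8/5 m (b=L-a=12/5):
  θ_3 = (R_Ax²/2 - M_Ax - M₀(x-a))/EI  [x>a] with R_A=-108/25, M_A=-36/25 = ((-108/25)·(16/5)²/2 - (-36/25)·(16/5) - (-12)·((16/5)-(8/5)))/5000 = 132/390625 rad
Load 4 — point force P=15 kN at a=3 m (b=L-a=1):
  θ_4 = Pa²(L-x)(2bL-(3b+a)(L-x))/(2L³EI)  [x>a] = 15·3²·(4-(16/5))·(2·1·4-(3·1+3)·(4-(16/5)))/(2·4³·5000) = 27/50000 rad
Superposition: θ = Σ θ_i = 887/6250000 rad ≈ 0.000142 rad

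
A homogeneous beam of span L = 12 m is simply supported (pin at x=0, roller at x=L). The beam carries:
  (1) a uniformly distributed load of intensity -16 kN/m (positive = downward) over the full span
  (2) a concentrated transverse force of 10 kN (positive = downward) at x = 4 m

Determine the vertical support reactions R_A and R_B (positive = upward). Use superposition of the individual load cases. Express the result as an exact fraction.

R_A = -268/3 kN, R_B = -278/3 kN

Load 1 — uniform load w=-16 kN/m over full span:
  R_A = wL/2 = (-16)·12/2 = -96 kN
  R_B = wL/2 = (-16)·12/2 = -96 kN
Load 2 — point force P=10 kN at a=4 m (b=L-a=8):
  R_A = Pb/L = 10·8/12 = 20/3 kN
  R_B = Pa/L = 10·4/12 = 10/3 kN
Superposition: R_A = -268/3 kN, R_B = -278/3 kN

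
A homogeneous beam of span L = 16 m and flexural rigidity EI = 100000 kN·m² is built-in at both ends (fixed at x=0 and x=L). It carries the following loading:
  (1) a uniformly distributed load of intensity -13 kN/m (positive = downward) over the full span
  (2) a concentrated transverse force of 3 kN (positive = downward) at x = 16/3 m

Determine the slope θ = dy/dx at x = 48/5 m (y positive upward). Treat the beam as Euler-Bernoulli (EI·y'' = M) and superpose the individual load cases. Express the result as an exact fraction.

θ(48/5) = -2416/1171875 rad

Load 1 — uniform load w=-13 kN/m over full span:
  θ_1 = -wx(L-x)(L-2x)/(12EI) = -(-13)·(48/5)·(16-(48/5))·(16-2·(48/5))/(12·100000) = -832/390625 rad
Load 2 — point force P=3 kN at a=16/3 m (b=L-a=32/3):
  θ_2 = Pa²(L-x)(2bL-(3b+a)(L-x))/(2L³EI)  [x>a] = 3·(16/3)²·(16-(48/5))·(2·(32/3)·16-(3·(32/3)+(16/3))·(16-(48/5)))/(2·16³·100000) = 16/234375 rad
Superposition: θ = Σ θ_i = -2416/1171875 rad ≈ -0.002062 rad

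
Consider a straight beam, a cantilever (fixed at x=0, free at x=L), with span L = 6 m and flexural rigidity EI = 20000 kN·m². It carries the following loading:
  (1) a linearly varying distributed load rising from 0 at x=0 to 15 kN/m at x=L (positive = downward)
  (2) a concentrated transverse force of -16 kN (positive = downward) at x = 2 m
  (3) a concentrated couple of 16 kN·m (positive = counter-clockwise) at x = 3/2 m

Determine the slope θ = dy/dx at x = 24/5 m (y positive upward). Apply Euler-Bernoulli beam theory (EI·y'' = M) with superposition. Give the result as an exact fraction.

Load 1 — triangular load w₀=15 kN/m (0→w₀ over full span):
  θ_1 = (w₀Lx²/4-w₀L²x/3-w₀x⁴/(24L))/EI = (15·6·(24/5)²/4-15·6²·(24/5)/3-15·(24/5)⁴/(24·6))/20000 = -1566/78125 rad
Load 2 — point force P=-16 kN at a=2 m (b=L-a=4):
  θ_2 = -Pa²/(2EI)  [x>a] = -(-16)·2²/(2·20000) = 1/625 rad
Load 3 — applied couple M₀=16 kN·m at a=3/2 m (b=L-a=9/2):
  θ_3 = M₀a/EI  [x>a] = 16·(3/2)/20000 = 3/2500 rad
Superposition: θ = Σ θ_i = -5389/312500 rad ≈ -0.017245 rad

θ(24/5) = -5389/312500 rad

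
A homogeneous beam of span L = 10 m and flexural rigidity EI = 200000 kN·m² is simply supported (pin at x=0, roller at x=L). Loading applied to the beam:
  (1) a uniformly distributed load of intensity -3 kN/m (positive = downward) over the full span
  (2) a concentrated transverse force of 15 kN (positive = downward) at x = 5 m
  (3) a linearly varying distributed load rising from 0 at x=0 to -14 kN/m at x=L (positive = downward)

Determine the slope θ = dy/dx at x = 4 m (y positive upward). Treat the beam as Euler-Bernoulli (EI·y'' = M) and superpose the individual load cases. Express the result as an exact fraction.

Load 1 — uniform load w=-3 kN/m over full span:
  θ_1 = -w(L³-6Lx²+4x³)/(24EI) = -(-3)·(10³-6·10·4²+4·4³)/(24·200000) = 37/200000 rad
Load 2 — point force P=15 kN at a=5 m (b=L-a=5):
  θ_2 = -Pb(L²-b²-3x²)/(6LEI)  [x≤a] = -15·5·(10²-5²-3·4²)/(6·10·200000) = -27/160000 rad
Load 3 — triangular load w₀=-14 kN/m (0→w₀ over full span):
  θ_3 = -w₀(7L⁴-30L²x²+15x⁴)/(360LEI) = -(-14)·(7·10⁴-30·10²·4²+15·4⁴)/(360·10·200000) = 2261/4500000 rad
Superposition: θ = Σ θ_i = 18673/36000000 rad ≈ 0.000519 rad

θ(4) = 18673/36000000 rad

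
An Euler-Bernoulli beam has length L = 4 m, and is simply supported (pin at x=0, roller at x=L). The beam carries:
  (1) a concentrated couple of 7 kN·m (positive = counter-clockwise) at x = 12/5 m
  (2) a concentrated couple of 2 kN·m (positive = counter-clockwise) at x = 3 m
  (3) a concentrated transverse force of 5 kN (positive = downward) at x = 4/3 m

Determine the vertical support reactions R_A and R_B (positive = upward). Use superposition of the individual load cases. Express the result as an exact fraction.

Load 1 — applied couple M₀=7 kN·m at a=12/5 m (b=L-a=8/5):
  R_A = M₀/L = 7/4 kN
  R_B = -M₀/L = -7/4 kN
Load 2 — applied couple M₀=2 kN·m at a=3 m (b=L-a=1):
  R_A = M₀/L = 2/4 = 1/2 kN
  R_B = -M₀/L = -2/4 = -1/2 kN
Load 3 — point force P=5 kN at a=4/3 m (b=L-a=8/3):
  R_A = Pb/L = 5·(8/3)/4 = 10/3 kN
  R_B = Pa/L = 5·(4/3)/4 = 5/3 kN
Superposition: R_A = 67/12 kN, R_B = -7/12 kN

R_A = 67/12 kN, R_B = -7/12 kN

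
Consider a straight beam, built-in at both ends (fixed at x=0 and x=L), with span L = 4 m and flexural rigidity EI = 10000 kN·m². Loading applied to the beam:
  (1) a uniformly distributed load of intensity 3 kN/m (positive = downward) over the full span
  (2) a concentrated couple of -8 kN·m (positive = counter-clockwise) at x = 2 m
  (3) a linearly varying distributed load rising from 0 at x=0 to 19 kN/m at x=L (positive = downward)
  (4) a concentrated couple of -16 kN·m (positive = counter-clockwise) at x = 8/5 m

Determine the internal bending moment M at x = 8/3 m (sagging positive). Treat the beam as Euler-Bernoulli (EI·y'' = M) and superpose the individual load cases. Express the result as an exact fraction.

Load 1 — uniform load w=3 kN/m over full span:
  M_1 = wLx/2 - wL²/12 - wx²/2 = 3·4·(8/3)/2 - 3·4²/12 - 3·(8/3)²/2 = 4/3 kN·m
Load 2 — applied couple M₀=-8 kN·m at a=2 m (b=L-a=2):
  M_2 = R_Ax - M_A - M₀  [x>a] with R_A=-3, M_A=-2 = (-3)·(8/3) - (-2) - (-8) = 2 kN·m
Load 3 — triangular load w₀=19 kN/m (0→w₀ over full span):
  M_3 = 3w₀Lx/20 - w₀L²/30 - w₀x³/(6L) = 3·19·4·(8/3)/20 - 19·4²/30 - 19·(8/3)³/(6·4) = 2128/405 kN·m
Load 4 — applied couple M₀=-16 kN·m at a=8/5 m (b=L-a=12/5):
  M_4 = R_Ax - M_A - M₀  [x>a] with R_A=-144/25, M_A=-48/25 = (-144/25)·(8/3) - (-48/25) - (-16) = 64/25 kN·m
Superposition: M = Σ M_i = 22574/2025 kN·m ≈ 11.147654 kN·m

M(8/3) = 22574/2025 kN·m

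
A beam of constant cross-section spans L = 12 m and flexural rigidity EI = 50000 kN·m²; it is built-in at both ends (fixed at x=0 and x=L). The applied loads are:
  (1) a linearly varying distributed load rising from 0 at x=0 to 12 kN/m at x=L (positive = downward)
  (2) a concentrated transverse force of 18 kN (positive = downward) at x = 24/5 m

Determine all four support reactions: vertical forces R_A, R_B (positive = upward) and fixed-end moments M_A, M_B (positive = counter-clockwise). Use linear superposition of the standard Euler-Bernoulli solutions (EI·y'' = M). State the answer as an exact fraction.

Load 1 — triangular load w₀=12 kN/m (0→w₀ over full span):
  R_A = 3w₀L/20 = 3·12·12/20 = 108/5 kN
  M_A = w₀L²/30 = 12·12²/30 = 288/5 kN·m
  R_B = 7w₀L/20 = 7·12·12/20 = 252/5 kN
  M_B = -w₀L²/20 = -12·12²/20 = -432/5 kN·m
Load 2 — point force P=18 kN at a=24/5 m (b=L-a=36/5):
  R_A = Pb²(3a+b)/L³ = 18·(36/5)²·(3·(24/5)+(36/5))/12³ = 1458/125 kN
  M_A = Pab²/L² = 18·(24/5)·(36/5)²/12² = 3888/125 kN·m
  R_B = Pa²(a+3b)/L³ = 18·(24/5)²·((24/5)+3·(36/5))/12³ = 792/125 kN
  M_B = -Pa²b/L² = -18·(24/5)²·(36/5)/12² = -2592/125 kN·m
Superposition: R_A = 4158/125 kN, M_A = 11088/125 kN·m, R_B = 7092/125 kN, M_B = -13392/125 kN·m

R_A = 4158/125 kN, M_A = 11088/125 kN·m, R_B = 7092/125 kN, M_B = -13392/125 kN·m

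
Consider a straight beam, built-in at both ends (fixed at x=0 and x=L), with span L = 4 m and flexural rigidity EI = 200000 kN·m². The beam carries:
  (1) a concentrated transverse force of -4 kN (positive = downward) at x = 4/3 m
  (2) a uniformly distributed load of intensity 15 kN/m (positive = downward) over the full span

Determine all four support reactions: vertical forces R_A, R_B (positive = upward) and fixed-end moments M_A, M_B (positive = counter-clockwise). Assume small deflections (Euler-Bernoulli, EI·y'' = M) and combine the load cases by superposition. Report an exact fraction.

R_A = 730/27 kN, M_A = 476/27 kN·m, R_B = 782/27 kN, M_B = -508/27 kN·m

Load 1 — point force P=-4 kN at a=4/3 m (b=L-a=8/3):
  R_A = Pb²(3a+b)/L³ = (-4)·(8/3)²·(3·(4/3)+(8/3))/4³ = -80/27 kN
  M_A = Pab²/L² = (-4)·(4/3)·(8/3)²/4² = -64/27 kN·m
  R_B = Pa²(a+3b)/L³ = (-4)·(4/3)²·((4/3)+3·(8/3))/4³ = -28/27 kN
  M_B = -Pa²b/L² = -(-4)·(4/3)²·(8/3)/4² = 32/27 kN·m
Load 2 — uniform load w=15 kN/m over full span:
  R_A = wL/2 = 15·4/2 = 30 kN
  M_A = wL²/12 = 15·4²/12 = 20 kN·m
  R_B = wL/2 = 15·4/2 = 30 kN
  M_B = -wL²/12 = -15·4²/12 = -20 kN·m
Superposition: R_A = 730/27 kN, M_A = 476/27 kN·m, R_B = 782/27 kN, M_B = -508/27 kN·m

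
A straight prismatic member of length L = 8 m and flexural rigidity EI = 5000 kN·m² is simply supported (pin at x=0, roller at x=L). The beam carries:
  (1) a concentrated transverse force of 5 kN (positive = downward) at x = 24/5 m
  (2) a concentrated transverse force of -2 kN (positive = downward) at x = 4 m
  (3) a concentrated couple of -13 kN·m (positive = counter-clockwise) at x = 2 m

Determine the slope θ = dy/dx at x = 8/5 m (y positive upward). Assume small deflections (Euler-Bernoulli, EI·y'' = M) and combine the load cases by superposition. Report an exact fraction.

θ(8/5) = -6791/1500000 rad

Load 1 — point force P=5 kN at a=24/5 m (b=L-a=16/5):
  θ_1 = -Pb(L²-b²-3x²)/(6LEI)  [x≤a] = -5·(16/5)·(8²-(16/5)²-3·(8/5)²)/(6·8·5000) = -48/15625 rad
Load 2 — point force P=-2 kN at a=4 m (b=L-a=4):
  θ_2 = -Pb(L²-b²-3x²)/(6LEI)  [x≤a] = -(-2)·4·(8²-4²-3·(8/5)²)/(6·8·5000) = 21/15625 rad
Load 3 — applied couple M₀=-13 kN·m at a=2 m (b=L-a=6):
  θ_3 = (M₀x²/(2L)+C₁)/EI  [x≤a] with C₁=M₀(3b²-L²)/(6L)=-143/12 = ((-13)·(8/5)²/(2·8)+(-143/12))/5000 = -4199/1500000 rad
Superposition: θ = Σ θ_i = -6791/1500000 rad ≈ -0.004527 rad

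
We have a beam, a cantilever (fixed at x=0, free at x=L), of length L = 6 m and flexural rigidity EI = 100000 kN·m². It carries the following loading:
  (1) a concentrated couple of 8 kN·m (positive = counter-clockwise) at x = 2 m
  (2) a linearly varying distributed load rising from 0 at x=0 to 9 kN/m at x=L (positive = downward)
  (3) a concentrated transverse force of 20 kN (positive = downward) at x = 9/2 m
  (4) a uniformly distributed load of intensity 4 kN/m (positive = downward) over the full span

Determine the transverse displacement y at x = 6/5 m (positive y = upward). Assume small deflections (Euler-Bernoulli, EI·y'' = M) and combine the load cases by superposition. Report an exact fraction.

y(6/5) = -1316943/781250000 m

Load 1 — applied couple M₀=8 kN·m at a=2 m (b=L-a=4):
  y_1 = M₀x²/(2EI)  [x≤a] = 8·(6/5)²/(2·100000) = 9/156250 m
Load 2 — triangular load w₀=9 kN/m (0→w₀ over full span):
  y_2 = (w₀Lx³/12-w₀L²x²/6-w₀x⁵/(120L))/EI = (9·6·(6/5)³/12-9·6²·(6/5)²/6-9·(6/5)⁵/(120·6))/100000 = -546993/781250000 m
Load 3 — point force P=20 kN at a=9/2 m (b=L-a=3/2):
  y_3 = -Px²(3a-x)/(6EI)  [x≤a] = -20·(6/5)²·(3·(9/2)-(6/5))/(6·100000) = -369/625000 m
Load 4 — uniform load w=4 kN/m over full span:
  y_4 = -wx²(x²-4Lx+6L²)/(24EI) = -4·(6/5)²·((6/5)²-4·6·(6/5)+6·6²)/(24·100000) = -3537/7812500 m
Superposition: y = Σ y_i = -1316943/781250000 m ≈ -0.001686 m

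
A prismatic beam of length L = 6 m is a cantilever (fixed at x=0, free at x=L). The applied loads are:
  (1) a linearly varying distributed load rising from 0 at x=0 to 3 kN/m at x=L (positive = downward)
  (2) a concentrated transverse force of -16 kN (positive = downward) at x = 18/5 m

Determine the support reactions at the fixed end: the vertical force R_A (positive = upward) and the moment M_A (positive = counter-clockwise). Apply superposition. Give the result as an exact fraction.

R_A = -7 kN, M_A = -108/5 kN·m

Load 1 — triangular load w₀=3 kN/m (0→w₀ over full span):
  R_A = w₀L/2 = 3·6/2 = 9 kN
  M_A = w₀L²/3 = 3·6²/3 = 36 kN·m
Load 2 — point force P=-16 kN at a=18/5 m (b=L-a=12/5):
  R_A = P = (-16) = -16 kN
  M_A = Pa = (-16)·(18/5) = -288/5 kN·m
Superposition: R_A = -7 kN, M_A = -108/5 kN·m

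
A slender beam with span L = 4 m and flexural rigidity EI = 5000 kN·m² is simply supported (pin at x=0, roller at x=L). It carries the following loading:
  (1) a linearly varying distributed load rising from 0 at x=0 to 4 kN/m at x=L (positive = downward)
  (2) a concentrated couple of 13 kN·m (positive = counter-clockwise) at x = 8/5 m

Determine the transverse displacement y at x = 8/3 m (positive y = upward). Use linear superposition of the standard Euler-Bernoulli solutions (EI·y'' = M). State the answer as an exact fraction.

Load 1 — triangular load w₀=4 kN/m (0→w₀ over full span):
  y_1 = -w₀x(7L⁴-10L²x²+3x⁴)/(360LEI) = -4·(8/3)·(7·4⁴-10·4²·(8/3)²+3·(8/3)⁴)/(360·4·5000) = -544/455625 m
Load 2 — applied couple M₀=13 kN·m at a=8/5 m (b=L-a=12/5):
  y_2 = (M₀x³/(6L)-M₀(x-a)²/2+C₁x)/EI  [x>a] with C₁=M₀(3b²-L²)/(6L)=52/75 = (13·(8/3)³/(6·4)-13·((8/3)-(8/5))²/2+(52/75)·(8/3))/5000 = 1196/1265625 m
Superposition: y = Σ y_i = -2836/11390625 m ≈ -0.000249 m

y(8/3) = -2836/11390625 m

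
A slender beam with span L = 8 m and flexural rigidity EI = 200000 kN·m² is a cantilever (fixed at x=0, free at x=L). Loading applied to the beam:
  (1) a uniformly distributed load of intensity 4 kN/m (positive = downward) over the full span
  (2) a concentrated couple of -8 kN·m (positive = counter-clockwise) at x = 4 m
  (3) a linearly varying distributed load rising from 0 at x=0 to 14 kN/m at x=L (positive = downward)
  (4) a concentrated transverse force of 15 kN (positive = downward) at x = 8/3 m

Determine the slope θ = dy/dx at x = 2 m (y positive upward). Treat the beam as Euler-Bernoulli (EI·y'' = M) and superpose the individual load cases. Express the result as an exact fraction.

θ(2) = -4499/1200000 rad

Load 1 — uniform load w=4 kN/m over full span:
  θ_1 = -wx(x²-3Lx+3L²)/(6EI) = -4·2·(2²-3·8·2+3·8²)/(6·200000) = -37/37500 rad
Load 2 — applied couple M₀=-8 kN·m at a=4 m (b=L-a=4):
  θ_2 = M₀x/EI  [x≤a] = (-8)·2/200000 = -1/12500 rad
Load 3 — triangular load w₀=14 kN/m (0→w₀ over full span):
  θ_3 = (w₀Lx²/4-w₀L²x/3-w₀x⁴/(24L))/EI = (14·8·2²/4-14·8²·2/3-14·2⁴/(24·8))/200000 = -973/400000 rad
Load 4 — point force P=15 kN at a=8/3 m (b=L-a=16/3):
  θ_4 = -Px(2a-x)/(2EI)  [x≤a] = -15·2·(2·(8/3)-2)/(2·200000) = -1/4000 rad
Superposition: θ = Σ θ_i = -4499/1200000 rad ≈ -0.003749 rad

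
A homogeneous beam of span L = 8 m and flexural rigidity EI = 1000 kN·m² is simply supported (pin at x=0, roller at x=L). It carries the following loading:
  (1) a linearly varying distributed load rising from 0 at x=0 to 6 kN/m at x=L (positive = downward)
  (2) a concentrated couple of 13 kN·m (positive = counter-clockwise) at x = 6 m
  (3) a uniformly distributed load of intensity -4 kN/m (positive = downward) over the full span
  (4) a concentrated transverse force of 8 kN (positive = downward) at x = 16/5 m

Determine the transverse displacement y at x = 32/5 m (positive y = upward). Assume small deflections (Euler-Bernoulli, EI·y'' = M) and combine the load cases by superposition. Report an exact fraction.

y(32/5) = -868139/23437500 m

Load 1 — triangular load w₀=6 kN/m (0→w₀ over full span):
  y_1 = -w₀x(7L⁴-10L²x²+3x⁴)/(360LEI) = -6·(32/5)·(7·8⁴-10·8²·(32/5)²+3·(32/5)⁴)/(360·8·1000) = -195072/1953125 m
Load 2 — applied couple M₀=13 kN·m at a=6 m (b=L-a=2):
  y_2 = (M₀x³/(6L)-M₀(x-a)²/2+C₁x)/EI  [x>a] with C₁=M₀(3b²-L²)/(6L)=-169/12 = (13·(32/5)³/(6·8)-13·((32/5)-6)²/2+(-169/12)·(32/5))/1000 = -1261/62500 m
Load 3 — uniform load w=-4 kN/m over full span:
  y_3 = -wx(L³-2Lx²+x³)/(24EI) = -(-4)·(32/5)·(8³-2·8·(32/5)²+(32/5)³)/(24·1000) = 29696/234375 m
Load 4 — point force P=8 kN at a=16/5 m (b=L-a=24/5):
  y_4 = -Pa(L-x)(2Lx-a²-x²)/(6LEI)  [x>a] = -8·(16/5)·(8-(32/5))·(2·8·(32/5)-(16/5)²-(32/5)²)/(6·8·1000) = -2048/46875 m
Superposition: y = Σ y_i = -868139/23437500 m ≈ -0.037041 m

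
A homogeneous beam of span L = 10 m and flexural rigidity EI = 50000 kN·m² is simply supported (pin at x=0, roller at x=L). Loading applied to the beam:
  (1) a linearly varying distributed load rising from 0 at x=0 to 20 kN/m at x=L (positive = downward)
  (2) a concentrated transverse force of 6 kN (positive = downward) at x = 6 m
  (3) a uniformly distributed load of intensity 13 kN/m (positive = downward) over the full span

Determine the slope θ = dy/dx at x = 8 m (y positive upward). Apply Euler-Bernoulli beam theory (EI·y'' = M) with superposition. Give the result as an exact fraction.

θ(8) = 35849/2250000 rad

Load 1 — triangular load w₀=20 kN/m (0→w₀ over full span):
  θ_1 = -w₀(7L⁴-30L²x²+15x⁴)/(360LEI) = -20·(7·10⁴-30·10²·8²+15·8⁴)/(360·10·50000) = 757/112500 rad
Load 2 — point force P=6 kN at a=6 m (b=L-a=4):
  θ_2 = -Pa(2L²-6Lx+3x²+a²)/(6LEI)  [x>a] = -6·6·(2·10²-6·10·8+3·8²+6²)/(6·10·50000) = 39/62500 rad
Load 3 — uniform load w=13 kN/m over full span:
  θ_3 = -w(L³-6Lx²+4x³)/(24EI) = -13·(10³-6·10·8²+4·8³)/(24·50000) = 429/50000 rad
Superposition: θ = Σ θ_i = 35849/2250000 rad ≈ 0.015933 rad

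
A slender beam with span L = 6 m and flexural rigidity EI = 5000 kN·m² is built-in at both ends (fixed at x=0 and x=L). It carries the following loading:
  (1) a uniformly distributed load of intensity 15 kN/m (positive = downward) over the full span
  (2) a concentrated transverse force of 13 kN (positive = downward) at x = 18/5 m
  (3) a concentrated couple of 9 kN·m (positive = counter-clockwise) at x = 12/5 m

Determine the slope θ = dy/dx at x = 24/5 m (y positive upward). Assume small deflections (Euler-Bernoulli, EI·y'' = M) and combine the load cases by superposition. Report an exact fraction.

Load 1 — uniform load w=15 kN/m over full span:
  θ_1 = -wx(L-x)(L-2x)/(12EI) = -15·(24/5)·(6-(24/5))·(6-2·(24/5))/(12·5000) = 81/15625 rad
Load 2 — point force P=13 kN at a=18/5 m (b=L-a=12/5):
  θ_2 = Pa²(L-x)(2bL-(3b+a)(L-x))/(2L³EI)  [x>a] = 13·(18/5)²·(6-(24/5))·(2·(12/5)·6-(3·(12/5)+(18/5))·(6-(24/5)))/(2·6³·5000) = 11583/7812500 rad
Load 3 — applied couple M₀=9 kN·m at a=12/5 m (b=L-a=18/5):
  θ_3 = (R_Ax²/2 - M_Ax - M₀(x-a))/EI  [x>a] with R_A=54/25, M_A=27/25 = ((54/25)·(24/5)²/2 - (27/25)·(24/5) - 9·((24/5)-(12/5)))/5000 = -297/781250 rad
Superposition: θ = Σ θ_i = 49113/7812500 rad ≈ 0.006286 rad

θ(24/5) = 49113/7812500 rad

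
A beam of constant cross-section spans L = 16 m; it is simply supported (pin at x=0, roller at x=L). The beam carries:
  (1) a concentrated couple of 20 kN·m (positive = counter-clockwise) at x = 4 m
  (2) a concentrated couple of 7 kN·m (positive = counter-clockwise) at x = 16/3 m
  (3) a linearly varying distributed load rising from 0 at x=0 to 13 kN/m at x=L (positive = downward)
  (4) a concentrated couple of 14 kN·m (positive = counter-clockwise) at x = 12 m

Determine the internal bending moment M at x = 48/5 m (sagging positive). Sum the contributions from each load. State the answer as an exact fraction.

M(48/5) = 26324/125 kN·m

Load 1 — applied couple M₀=20 kN·m at a=4 m (b=L-a=12):
  M_1 = M₀x/L - M₀  [x>a] = 20·(48/5)/16 - 20 = -8 kN·m
Load 2 — applied couple M₀=7 kN·m at a=16/3 m (b=L-a=32/3):
  M_2 = M₀x/L - M₀  [x>a] = 7·(48/5)/16 - 7 = -14/5 kN·m
Load 3 — triangular load w₀=13 kN/m (0→w₀ over full span):
  M_3 = w₀Lx/6 - w₀x³/(6L) = 13·16·(48/5)/6 - 13·(48/5)³/(6·16) = 26624/125 kN·m
Load 4 — applied couple M₀=14 kN·m at a=12 m (b=L-a=4):
  M_4 = M₀x/L  [x≤a] = 14·(48/5)/16 = 42/5 kN·m
Superposition: M = Σ M_i = 26324/125 kN·m ≈ 210.592000 kN·m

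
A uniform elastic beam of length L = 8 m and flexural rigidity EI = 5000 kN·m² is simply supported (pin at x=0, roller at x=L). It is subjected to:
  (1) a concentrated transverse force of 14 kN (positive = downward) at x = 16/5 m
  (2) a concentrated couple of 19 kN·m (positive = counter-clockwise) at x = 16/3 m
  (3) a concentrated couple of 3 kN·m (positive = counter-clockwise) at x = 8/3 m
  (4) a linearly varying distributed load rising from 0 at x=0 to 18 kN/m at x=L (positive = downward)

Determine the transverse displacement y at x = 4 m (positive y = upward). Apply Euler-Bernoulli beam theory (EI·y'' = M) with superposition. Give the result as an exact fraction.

Load 1 — point force P=14 kN at a=16/5 m (b=L-a=24/5):
  y_1 = -Pa(L-x)(2Lx-a²-x²)/(6LEI)  [x>a] = -14·(16/5)·(8-4)·(2·8·4-(16/5)²-4²)/(6·8·5000) = -6608/234375 m
Load 2 — applied couple M₀=19 kN·m at a=16/3 m (b=L-a=8/3):
  y_2 = (M₀x³/(6L)+C₁x)/EI  [x≤a] with C₁=M₀(3b²-L²)/(6L)=-152/9 = (19·4³/(6·8)+(-152/9)·4)/5000 = -19/2250 m
Load 3 — applied couple M₀=3 kN·m at a=8/3 m (b=L-a=16/3):
  y_3 = (M₀x³/(6L)-M₀(x-a)²/2+C₁x)/EI  [x>a] with C₁=M₀(3b²-L²)/(6L)=4/3 = (3·4³/(6·8)-3·(4-(8/3))²/2+(4/3)·4)/5000 = 1/750 m
Load 4 — triangular load w₀=18 kN/m (0→w₀ over full span):
  y_4 = -w₀x(7L⁴-10L²x²+3x⁴)/(360LEI) = -18·4·(7·8⁴-10·8²·4²+3·4⁴)/(360·8·5000) = -12/125 m
Superposition: y = Σ y_i = -92324/703125 m ≈ -0.131305 m

y(4) = -92324/703125 m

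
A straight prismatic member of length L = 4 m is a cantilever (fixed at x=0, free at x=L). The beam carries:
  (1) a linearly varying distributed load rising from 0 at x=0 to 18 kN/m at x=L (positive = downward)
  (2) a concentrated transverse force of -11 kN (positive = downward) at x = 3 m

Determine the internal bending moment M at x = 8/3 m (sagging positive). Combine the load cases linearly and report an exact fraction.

Load 1 — triangular load w₀=18 kN/m (0→w₀ over full span):
  M_1 = w₀Lx/2 - w₀L²/3 - w₀x³/(6L) = 18·4·(8/3)/2 - 18·4²/3 - 18·(8/3)³/(6·4) = -128/9 kN·m
Load 2 — point force P=-11 kN at a=3 m (b=L-a=1):
  M_2 = -P(a-x)  [x≤a] = -(-11)·(3-(8/3)) = 11/3 kN·m
Superposition: M = Σ M_i = -95/9 kN·m ≈ -10.555556 kN·m

M(8/3) = -95/9 kN·m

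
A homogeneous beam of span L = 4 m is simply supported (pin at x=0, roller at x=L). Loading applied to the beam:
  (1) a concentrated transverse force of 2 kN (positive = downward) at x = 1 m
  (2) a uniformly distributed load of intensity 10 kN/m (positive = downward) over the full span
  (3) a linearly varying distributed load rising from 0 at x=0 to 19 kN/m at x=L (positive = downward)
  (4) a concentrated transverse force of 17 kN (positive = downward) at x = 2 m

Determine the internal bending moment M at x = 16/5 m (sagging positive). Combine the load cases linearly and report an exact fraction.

Load 1 — point force P=2 kN at a=1 m (b=L-a=3):
  M_1 = Pa(L-x)/L  [x>a] = 2·1·(4-(16/5))/4 = 2/5 kN·m
Load 2 — uniform load w=10 kN/m over full span:
  M_2 = wx(L-x)/2 = 10·(16/5)·(4-(16/5))/2 = 64/5 kN·m
Load 3 — triangular load w₀=19 kN/m (0→w₀ over full span):
  M_3 = w₀Lx/6 - w₀x³/(6L) = 19·4·(16/5)/6 - 19·(16/5)³/(6·4) = 1824/125 kN·m
Load 4 — point force P=17 kN at a=2 m (b=L-a=2):
  M_4 = Pa(L-x)/L  [x>a] = 17·2·(4-(16/5))/4 = 34/5 kN·m
Superposition: M = Σ M_i = 4324/125 kN·m ≈ 34.592000 kN·m

M(16/5) = 4324/125 kN·m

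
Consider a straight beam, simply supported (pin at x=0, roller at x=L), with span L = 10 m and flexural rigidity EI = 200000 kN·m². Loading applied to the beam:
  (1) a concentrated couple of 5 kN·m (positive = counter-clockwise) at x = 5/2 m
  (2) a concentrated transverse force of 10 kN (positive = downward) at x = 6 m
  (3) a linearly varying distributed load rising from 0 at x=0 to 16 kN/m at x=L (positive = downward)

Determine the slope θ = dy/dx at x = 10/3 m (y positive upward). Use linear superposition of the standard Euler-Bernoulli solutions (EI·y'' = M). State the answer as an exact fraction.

θ(10/3) = -780053/777600000 rad

Load 1 — applied couple M₀=5 kN·m at a=5/2 m (b=L-a=15/2):
  θ_1 = (M₀x²/(2L)-M₀(x-a)+C₁)/EI  [x>a] with C₁=M₀(3b²-L²)/(6L)=275/48 = (5·(10/3)²/(2·10)-5·((10/3)-(5/2))+(275/48))/200000 = 1/46080 rad
Load 2 — point force P=10 kN at a=6 m (b=L-a=4):
  θ_2 = -Pb(L²-b²-3x²)/(6LEI)  [x≤a] = -10·4·(10²-4²-3·(10/3)²)/(6·10·200000) = -19/112500 rad
Load 3 — triangular load w₀=16 kN/m (0→w₀ over full span):
  θ_3 = -w₀(7L⁴-30L²x²+15x⁴)/(360LEI) = -16·(7·10⁴-30·10²·(10/3)²+15·(10/3)⁴)/(360·10·200000) = -26/30375 rad
Superposition: θ = Σ θ_i = -780053/777600000 rad ≈ -0.001003 rad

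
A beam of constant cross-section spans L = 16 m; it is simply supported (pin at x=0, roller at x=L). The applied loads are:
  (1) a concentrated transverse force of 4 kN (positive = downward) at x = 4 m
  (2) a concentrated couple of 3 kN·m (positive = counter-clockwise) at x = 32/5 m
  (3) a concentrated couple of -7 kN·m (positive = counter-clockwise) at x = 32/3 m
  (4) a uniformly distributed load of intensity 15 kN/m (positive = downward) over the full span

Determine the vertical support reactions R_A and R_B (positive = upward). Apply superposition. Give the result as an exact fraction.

R_A = 491/4 kN, R_B = 485/4 kN

Load 1 — point force P=4 kN at a=4 m (b=L-a=12):
  R_A = Pb/L = 4·12/16 = 3 kN
  R_B = Pa/L = 4·4/16 = 1 kN
Load 2 — applied couple M₀=3 kN·m at a=32/5 m (b=L-a=48/5):
  R_A = M₀/L = 3/16 kN
  R_B = -M₀/L = -3/16 kN
Load 3 — applied couple M₀=-7 kN·m at a=32/3 m (b=L-a=16/3):
  R_A = M₀/L = (-7)/16 = -7/16 kN
  R_B = -M₀/L = -(-7)/16 = 7/16 kN
Load 4 — uniform load w=15 kN/m over full span:
  R_A = wL/2 = 15·16/2 = 120 kN
  R_B = wL/2 = 15·16/2 = 120 kN
Superposition: R_A = 491/4 kN, R_B = 485/4 kN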